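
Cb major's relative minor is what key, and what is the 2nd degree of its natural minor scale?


The relative minor shares the major's key signature and starts on its 6th degree
6th degree = a major 6th above the tonic; a major 6th above Cb is Ab
→ relative minor of Cb major is Ab minor
Ab natural minor scale: Ab Bb Cb Db Eb Fb Gb
= Ab minor; 2nd degree = Bb


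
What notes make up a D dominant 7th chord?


Working:
Dominant 7th chord = root + major 3rd + perfect 5th + minor 7th
Seventh chords stack in thirds, so the letter names are D-F-A-C
Root: D
Major 3rd above D: F#
Perfect 5th above D: A
Minor 7th above D: C
Chord = D F# A C


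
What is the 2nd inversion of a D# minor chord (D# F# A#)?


Root position: D# F# A#
2nd inversion: move root and 3rd up an octave
Bass note: A#
Notes (bottom to top) = A# D# F#


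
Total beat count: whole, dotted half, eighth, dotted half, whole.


Solution.
Beat values:
  whole = 4 beats
  dotted half = 3 beats
  eighth = 0.5 beats
  dotted half = 3 beats
  whole = 4 beats
Sum = 4 + 3 + 0.5 + 3 + 4
= 14.5 beats


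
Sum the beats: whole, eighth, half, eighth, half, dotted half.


Solution.
Beat values:
  whole = 4 beats
  eighth = 0.5 beats
  half = 2 beats
  eighth = 0.5 beats
  half = 2 beats
  dotted half = 3 beats
Sum = 4 + 0.5 + 2 + 0.5 + 2 + 3
= 12 beats


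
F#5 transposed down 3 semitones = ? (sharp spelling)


Let's work it out.
F#5: chromatic position 6 in octave 5 → absolute = 5×12 + 6 = 66
Transpose down 3: 66 - 3 = 63
63 = 5×12 + 3 → D# in octave 5
Result = D#5


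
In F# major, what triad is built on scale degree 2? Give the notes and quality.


Step by step:
F# major scale: F# G# A# B C# D# E#
Diatonic triad on degree 2 stacks scale notes 2, 4, 6: G# B D#
G#→B = 3 semitones; G#→D# = 7 semitones → minor triad
= G# B D# (minor)


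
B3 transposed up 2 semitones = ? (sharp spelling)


Step by step:
B3: chromatic position 11 in octave 3 → absolute = 3×12 + 11 = 47
Transpose up 2: 47 + 2 = 49
49 = 4×12 + 1 → C# in octave 4
Result = C#4


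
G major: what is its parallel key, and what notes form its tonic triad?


Let's work it out.
Parallel keys share the same tonic but differ in mode
G major → parallel is G minor
Tonic triad of G minor = G Bb D
= G minor; triad = G Bb D


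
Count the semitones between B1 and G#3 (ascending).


Working:
Absolute semitone position = octave×12 + chromatic position
B1: 1×12 + 11 = 23
G#3: 3×12 + 8 = 44
Difference = 44 - 23 = 21
= 21 semitones


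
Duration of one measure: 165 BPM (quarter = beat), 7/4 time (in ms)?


Solution.
Quarter-note beat duration = 60000 / 165 ms
Beats per measure (7/4) = 7
One measure = 7 × 60000 / 165 = 420000 / 165 ms
= 2545.5 ms


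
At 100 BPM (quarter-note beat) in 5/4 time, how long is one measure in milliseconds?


Solution.
Quarter-note beat duration = 60000 / 100 ms
Beats per measure (5/4) = 5
One measure = 5 × 60000 / 100 = 300000 / 100 ms
= 3000.0 ms


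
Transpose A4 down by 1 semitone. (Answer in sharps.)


A4: chromatic position 9 in octave 4 → absolute = 4×12 + 9 = 57
Transpose down 1: 57 - 1 = 56
56 = 4×12 + 8 → G# in octave 4
Result = G#4


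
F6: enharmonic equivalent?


Solution.
Enharmonic notes sound the same pitch but are spelled with different letter names
F and Gbb name the same pitch class
= Gbb6


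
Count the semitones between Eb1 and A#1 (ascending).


Step by step:
Absolute semitone position = octave×12 + chromatic position
Eb1: 1×12 + 3 = 15
A#1: 1×12 + 10 = 22
Difference = 22 - 15 = 7
= 7 semitones


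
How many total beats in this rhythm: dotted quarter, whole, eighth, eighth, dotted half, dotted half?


Working:
Beat values:
  dotted quarter = 1.5 beats
  whole = 4 beats
  eighth = 0.5 beats
  eighth = 0.5 beats
  dotted half = 3 beats
  dotted half = 3 beats
Sum = 1.5 + 4 + 0.5 + 0.5 + 3 + 3
= 12.5 beats


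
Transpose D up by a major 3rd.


Solution.
major 3rd: 3 letter names, 4 semitones
Letter: D + 2 → F
Pitch: D + 4 semitones, spelled as an F → F#
= F#


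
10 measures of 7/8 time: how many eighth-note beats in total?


Reasoning:
Time signature 7/8: the bottom number 8 means the eighth note gets one count
The top number 7 means 7 eighth-note beats per measure
Total = 7 × 10 measures
= 70 eighth-note beats


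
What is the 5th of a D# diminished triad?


Diminished triad = root + minor 3rd (3 semitones) + diminished 5th (6 semitones)
A triad on D# stacks thirds, so the chord tones use letter names D-F-A
Root: D#
Minor 3rd above D#: F#
Diminished 5th above D#: A
The 5th = A


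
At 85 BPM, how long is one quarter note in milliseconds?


One quarter-note beat = 60000 / BPM = 60000 / 85 ms
Duration = 60000 / 85
= 705.9 ms


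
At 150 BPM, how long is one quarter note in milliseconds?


Let's work it out.
One quarter-note beat = 60000 / BPM = 60000 / 150 ms
Duration = 60000 / 150
= 400.0 ms


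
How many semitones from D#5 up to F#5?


Absolute semitone position = octave×12 + chromatic position
D#5: 5×12 + 3 = 63
F#5: 5×12 + 6 = 66
Difference = 66 - 63 = 3
= 3 semitones


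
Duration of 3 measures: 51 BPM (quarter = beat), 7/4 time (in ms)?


Quarter-note beat duration = 60000 / 51 ms
Beats per measure (7/4) = 7
One measure = 7 × 60000 / 51 = 420000 / 51 ms
3 measures = 3 × 420000 / 51 = 1260000 / 51
= 24705.9 ms


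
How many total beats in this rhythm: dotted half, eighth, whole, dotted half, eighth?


Reasoning:
Beat values:
  dotted half = 3 beats
  eighth = 0.5 beats
  whole = 4 beats
  dotted half = 3 beats
  eighth = 0.5 beats
Sum = 3 + 0.5 + 4 + 3 + 0.5
= 11 beats


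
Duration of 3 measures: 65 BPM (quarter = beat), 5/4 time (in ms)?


Quarter-note beat duration = 60000 / 65 ms
Beats per measure (5/4) = 5
One measure = 5 × 60000 / 65 = 300000 / 65 ms
3 measures = 3 × 300000 / 65 = 900000 / 65
= 13846.2 ms


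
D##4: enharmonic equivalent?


Enharmonic notes sound the same pitch but are spelled with different letter names
D## and E name the same pitch class
= E4


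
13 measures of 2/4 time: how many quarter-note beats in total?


Working:
Time signature 2/4: the bottom number 4 means the quarter note gets one count
The top number 2 means 2 quarter-note beats per measure
Total = 2 × 13 measures
= 26 quarter-note beats


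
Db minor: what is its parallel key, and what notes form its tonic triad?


Step by step:
Parallel keys share the same tonic but differ in mode
Db minor → parallel is Db major
Tonic triad of Db major = Db F Ab
= Db major; triad = Db F Ab


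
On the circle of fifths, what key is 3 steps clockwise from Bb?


Let's work it out.
Each clockwise step on the circle of fifths moves up a perfect 5th
From Bb: Bb → F → C → G
= G


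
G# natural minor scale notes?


Step by step:
Natural minor scale pattern: W-H-W-W-H-W-W (2-1-2-2-1-2-2 semitones)
Starting from G#:
  G# + 2 semitones → A#
  A# + 1 semitone → B
  B + 2 semitones → C#
  C# + 2 semitones → D#
  D# + 1 semitone → E
  E + 2 semitones → F#
  F# + 2 semitones → G#
Scale = G# A# B C# D# E F#


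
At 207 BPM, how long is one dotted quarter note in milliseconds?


Working:
One quarter-note beat = 60000 / BPM = 60000 / 207 ms
Dotted quarter note = 3/2 × quarter note
Duration = 3/2 × 60000 / 207 = 90000 / 207
= 434.8 ms


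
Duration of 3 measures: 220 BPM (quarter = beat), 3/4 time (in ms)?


Solution.
Quarter-note beat duration = 60000 / 220 ms
Beats per measure (3/4) = 3
One measure = 3 × 60000 / 220 = 180000 / 220 ms
3 measures = 3 × 180000 / 220 = 540000 / 220
= 2454.5 ms


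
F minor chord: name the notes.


Step by step:
Minor triad = root + minor 3rd (3 semitones) + perfect 5th (7 semitones)
A triad on F stacks thirds, so the chord tones use letter names F-A-C
Root: F
Minor 3rd above F: Ab
Perfect 5th above F: C
Chord = F Ab C


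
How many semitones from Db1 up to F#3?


Let's work it out.
Absolute semitone position = octave×12 + chromatic position
Db1: 1×12 + 1 = 13
F#3: 3×12 + 6 = 42
Difference = 42 - 13 = 29
= 29 semitones


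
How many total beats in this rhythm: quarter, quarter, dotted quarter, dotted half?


Reasoning:
Beat values:
  quarter = 1 beat
  quarter = 1 beat
  dotted quarter = 1.5 beats
  dotted half = 3 beats
Sum = 1 + 1 + 1.5 + 3
= 6.5 beats


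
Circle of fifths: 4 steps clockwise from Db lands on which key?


Each clockwise step on the circle of fifths moves up a perfect 5th
From Db: Db → Ab → Eb → Bb → F
= F


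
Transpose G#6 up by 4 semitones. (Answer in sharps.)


G#6: chromatic position 8 in octave 6 → absolute = 6×12 + 8 = 80
Transpose up 4: 80 + 4 = 84
84 = 7×12 + 0 → C in octave 7
Result = C7


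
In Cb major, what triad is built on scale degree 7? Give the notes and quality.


Working:
Cb major scale: Cb Db Eb Fb Gb Ab Bb
Diatonic triad on degree 7 stacks scale notes 7, 2, 4: Bb Db Fb
Bb→Db = 3 semitones; Bb→Fb = 6 semitones → diminished triad
= Bb Db Fb (diminished)


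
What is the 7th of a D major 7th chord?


Major 7th chord = root + major 3rd + perfect 5th + major 7th
Seventh chords stack in thirds, so the letter names are D-F-A-C
Root: D
Major 3rd above D: F#
Perfect 5th above D: A
Major 7th above D: C#
The 7th = C#


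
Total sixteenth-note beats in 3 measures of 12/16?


Working:
Time signature 12/16: the bottom number 16 means the sixteenth note gets one count
The top number 12 means 12 sixteenth-note beats per measure
Total = 12 × 3 measures
= 36 sixteenth-note beats


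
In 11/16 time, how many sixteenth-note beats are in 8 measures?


Step by step:
Time signature 11/16: the bottom number 16 means the sixteenth note gets one count
The top number 11 means 11 sixteenth-note beats per measure
Total = 11 × 8 measures
= 88 sixteenth-note beats


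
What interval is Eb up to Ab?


Reasoning:
Letter names: E → A spans 4 letter names → a 4th
Semitones: Eb → Ab = 5 half-steps
A 4th of 5 semitones is a perfect 4th
= perfect 4th


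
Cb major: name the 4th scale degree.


Reasoning:
Major scale pattern: W-W-H-W-W-W-H (2-2-1-2-2-2-1 semitones)
Starting from Cb:
  Cb + 2 semitones → Db
  Db + 2 semitones → Eb
  Eb + 1 semitone → Fb
  Fb + 2 semitones → Gb
  Gb + 2 semitones → Ab
  Ab + 2 semitones → Bb
  Bb + 1 semitone → Cb
Scale: Cb Db Eb Fb Gb Ab Bb
Degree 4 = Fb


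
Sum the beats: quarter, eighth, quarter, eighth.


Solution.
Beat values:
  quarter = 1 beat
  eighth = 0.5 beats
  quarter = 1 beat
  eighth = 0.5 beats
Sum = 1 + 0.5 + 1 + 0.5
= 3 beats


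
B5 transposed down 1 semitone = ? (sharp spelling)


B5: chromatic position 11 in octave 5 → absolute = 5×12 + 11 = 71
Transpose down 1: 71 - 1 = 70
70 = 5×12 + 10 → A# in octave 5
Result = A#5


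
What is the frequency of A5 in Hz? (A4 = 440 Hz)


Working:
f = 440 × 2^(n/12) where n = semitones from A4
A5: 12 semitones from A4
f = 440 × 2^(12/12)
f = 880.00 Hz


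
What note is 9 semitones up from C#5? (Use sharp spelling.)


Step by step:
C#5: chromatic position 1 in octave 5 → absolute = 5×12 + 1 = 61
Transpose up 9: 61 + 9 = 70
70 = 5×12 + 10 → A# in octave 5
Result = A#5


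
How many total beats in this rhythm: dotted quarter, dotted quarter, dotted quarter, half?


Working:
Beat values:
  dotted quarter = 1.5 beats
  dotted quarter = 1.5 beats
  dotted quarter = 1.5 beats
  half = 2 beats
Sum = 1.5 + 1.5 + 1.5 + 2
= 6.5 beats


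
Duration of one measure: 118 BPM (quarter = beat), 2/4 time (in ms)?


Working:
Quarter-note beat duration = 60000 / 118 ms
Beats per measure (2/4) = 2
One measure = 2 × 60000 / 118 = 120000 / 118 ms
= 1016.9 ms


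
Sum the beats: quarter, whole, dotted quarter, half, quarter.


Working:
Beat values:
  quarter = 1 beat
  whole = 4 beats
  dotted quarter = 1.5 beats
  half = 2 beats
  quarter = 1 beat
Sum = 1 + 4 + 1.5 + 2 + 1
= 9.5 beats


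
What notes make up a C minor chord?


Reasoning:
Minor triad = root + minor 3rd (3 semitones) + perfect 5th (7 semitones)
A triad on C stacks thirds, so the chord tones use letter names C-E-G
Root: C
Minor 3rd above C: Eb
Perfect 5th above C: G
Chord = C Eb G


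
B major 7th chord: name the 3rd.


Let's work it out.
Major 7th chord = root + major 3rd + perfect 5th + major 7th
Seventh chords stack in thirds, so the letter names are B-D-F-A
Root: B
Major 3rd above B: D#
Perfect 5th above B: F#
Major 7th above B: A#
The 3rd = D#


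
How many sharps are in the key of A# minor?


Step by step:
Sharp minor keys follow the circle of fifths: A(0), E(1), B(2), F#(3), C#(4), G#(5), D#(6), A#(7)
A# minor has 7 sharps
Order of sharps: F# C# G# D# A# E# B# → first 7: F#, C#, G#, D#, A#, E#, B#
= 7 sharps


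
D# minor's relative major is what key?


The relative major shares the key signature and is a minor 3rd above the minor tonic
A minor 3rd above D# is F#
→ relative major of D# minor is F# major
= F# major


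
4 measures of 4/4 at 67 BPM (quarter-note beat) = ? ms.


Quarter-note beat duration = 60000 / 67 ms
Beats per measure (4/4) = 4
One measure = 4 × 60000 / 67 = 240000 / 67 ms
4 measures = 4 × 240000 / 67 = 960000 / 67
= 14328.4 ms


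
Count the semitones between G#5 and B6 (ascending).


Let's work it out.
Absolute semitone position = octave×12 + chromatic position
G#5: 5×12 + 8 = 68
B6: 6×12 + 11 = 83
Difference = 83 - 68 = 15
= 15 semitones


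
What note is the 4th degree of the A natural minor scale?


Reasoning:
Natural minor scale pattern: W-H-W-W-H-W-W (2-1-2-2-1-2-2 semitones)
Starting from A:
  A + 2 semitones → B
  B + 1 semitone → C
  C + 2 semitones → D
  D + 2 semitones → E
  E + 1 semitone → F
  F + 2 semitones → G
  G + 2 semitones → A
Scale: A B C D E F G
Degree 4 = D


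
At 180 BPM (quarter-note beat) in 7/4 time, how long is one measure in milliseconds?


Solution.
Quarter-note beat duration = 60000 / 180 ms
Beats per measure (7/4) = 7
One measure = 7 × 60000 / 180 = 420000 / 180 ms
= 2333.3 ms


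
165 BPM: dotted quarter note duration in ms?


Working:
One quarter-note beat = 60000 / BPM = 60000 / 165 ms
Dotted quarter note = 3/2 × quarter note
Duration = 3/2 × 60000 / 165 = 90000 / 165
= 545.5 ms


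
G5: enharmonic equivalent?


Working:
Enharmonic notes sound the same pitch but are spelled with different letter names
G and Abb name the same pitch class
= Abb5


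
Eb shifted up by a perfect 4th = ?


perfect 4th: 4 letter names, 5 semitones
Letter: E + 3 → A
Pitch: Eb + 5 semitones, spelled as an A → Ab
= Ab


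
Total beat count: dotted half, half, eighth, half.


Let's work it out.
Beat values:
  dotted half = 3 beats
  half = 2 beats
  eighth = 0.5 beats
  half = 2 beats
Sum = 3 + 2 + 0.5 + 2
= 7.5 beats


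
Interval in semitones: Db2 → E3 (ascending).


Absolute semitone position = octave×12 + chromatic position
Db2: 2×12 + 1 = 25
E3: 3×12 + 4 = 40
Difference = 40 - 25 = 15
= 15 semitones


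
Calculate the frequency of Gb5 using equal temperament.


Solution.
f = 440 × 2^(n/12) where n = semitones from A4
Gb5: 9 semitones from A4
f = 440 × 2^(9/12)
f = 739.99 Hz


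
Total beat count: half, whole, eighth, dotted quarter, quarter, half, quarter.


Reasoning:
Beat values:
  half = 2 beats
  whole = 4 beats
  eighth = 0.5 beats
  dotted quarter = 1.5 beats
  quarter = 1 beat
  half = 2 beats
  quarter = 1 beat
Sum = 2 + 4 + 0.5 + 1.5 + 1 + 2 + 1
= 12 beats


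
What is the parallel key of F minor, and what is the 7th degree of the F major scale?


Let's work it out.
Parallel keys share the same tonic but differ in mode
F minor → parallel is F major
F major scale: F G A Bb C D E
= F major; 7th degree = E


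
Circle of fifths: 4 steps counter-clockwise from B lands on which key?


Each counter-clockwise step moves down a perfect 5th (= up a perfect 4th)
From B: B → E → A → D → G
= G


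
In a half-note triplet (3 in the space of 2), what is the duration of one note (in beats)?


Let's work it out.
Triplet: 3 notes occupy the space of 2 half notes
Space = 2 × 2 = 4 beats
Each triplet note = 4 / 3 = 4/3 beats
= 4/3 beats


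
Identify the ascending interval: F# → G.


Letter names: F → G spans 2 letter names → a 2nd
Semitones: F# → G = 1 half-step
A 2nd of 1 semitone is a minor 2nd
= minor 2nd


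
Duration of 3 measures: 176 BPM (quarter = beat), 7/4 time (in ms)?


Quarter-note beat duration = 60000 / 176 ms
Beats per measure (7/4) = 7
One measure = 7 × 60000 / 176 = 420000 / 176 ms
3 measures = 3 × 420000 / 176 = 1260000 / 176
= 7159.1 ms


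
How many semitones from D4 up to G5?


Step by step:
Absolute semitone position = octave×12 + chromatic position
D4: 4×12 + 2 = 50
G5: 5×12 + 7 = 67
Difference = 67 - 50 = 17
= 17 semitones


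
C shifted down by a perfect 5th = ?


Let's work it out.
perfect 5th: 5 letter names, 7 semitones
Letter: C - 4 → F
Pitch: C - 7 semitones, spelled as an F → F
= F


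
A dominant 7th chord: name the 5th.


Reasoning:
Dominant 7th chord = root + major 3rd + perfect 5th + minor 7th
Seventh chords stack in thirds, so the letter names are A-C-E-G
Root: A
Major 3rd above A: C#
Perfect 5th above A: E
Minor 7th above A: G
The 5th = E


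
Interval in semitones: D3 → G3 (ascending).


Absolute semitone position = octave×12 + chromatic position
D3: 3×12 + 2 = 38
G3: 3×12 + 7 = 43
Difference = 43 - 38 = 5
= 5 semitones


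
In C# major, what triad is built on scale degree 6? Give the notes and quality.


Reasoning:
C# major scale: C# D# E# F# G# A# B#
Diatonic triad on degree 6 stacks scale notes 6, 1, 3: A# C# E#
A#→C# = 3 semitones; A#→E# = 7 semitones → minor triad
= A# C# E# (minor)


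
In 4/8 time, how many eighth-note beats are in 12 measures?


Time signature 4/8: the bottom number 8 means the eighth note gets one count
The top number 4 means 4 eighth-note beats per measure
Total = 4 × 12 measures
= 48 eighth-note beats


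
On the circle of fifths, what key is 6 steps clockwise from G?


Each clockwise step on the circle of fifths moves up a perfect 5th
From G: G → D → A → E → B → F#/Gb → Db
= Db


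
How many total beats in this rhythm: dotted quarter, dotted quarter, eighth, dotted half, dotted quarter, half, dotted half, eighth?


Reasoning:
Beat values:
  dotted quarter = 1.5 beats
  dotted quarter = 1.5 beats
  eighth = 0.5 beats
  dotted half = 3 beats
  dotted quarter = 1.5 beats
  half = 2 beats
  dotted half = 3 beats
  eighth = 0.5 beats
Sum = 1.5 + 1.5 + 0.5 + 3 + 1.5 + 2 + 3 + 0.5
= 13.5 beats


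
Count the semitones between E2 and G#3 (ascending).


Absolute semitone position = octave×12 + chromatic position
E2: 2×12 + 4 = 28
G#3: 3×12 + 8 = 44
Difference = 44 - 28 = 16
= 16 semitones


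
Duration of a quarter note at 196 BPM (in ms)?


One quarter-note beat = 60000 / BPM = 60000 / 196 ms
Duration = 60000 / 196
= 306.1 ms


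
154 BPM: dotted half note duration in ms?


Solution.
One quarter-note beat = 60000 / BPM = 60000 / 154 ms
Dotted half note = 3 × quarter note
Duration = 3 × 60000 / 154 = 180000 / 154
= 1168.8 ms


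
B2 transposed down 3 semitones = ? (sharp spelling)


Let's work it out.
B2: chromatic position 11 in octave 2 → absolute = 2×12 + 11 = 35
Transpose down 3: 35 - 3 = 32
32 = 2×12 + 8 → G# in octave 2
Result = G#2


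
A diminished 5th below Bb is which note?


Solution.
A 5th spans 5 letter names, so from B we land on E
A diminished 5th = 6 semitones below Bb
Spell E at that pitch: E
= E


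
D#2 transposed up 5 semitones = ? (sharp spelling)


Let's work it out.
D#2: chromatic position 3 in octave 2 → absolute = 2×12 + 3 = 27
Transpose up 5: 27 + 5 = 32
32 = 2×12 + 8 → G# in octave 2
Result = G#2


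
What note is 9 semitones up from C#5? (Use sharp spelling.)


Working:
C#5: chromatic position 1 in octave 5 → absolute = 5×12 + 1 = 61
Transpose up 9: 61 + 9 = 70
70 = 5×12 + 10 → A# in octave 5
Result = A#5


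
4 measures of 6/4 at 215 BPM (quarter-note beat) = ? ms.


Working:
Quarter-note beat duration = 60000 / 215 ms
Beats per measure (6/4) = 6
One measure = 6 × 60000 / 215 = 360000 / 215 ms
4 measures = 4 × 360000 / 215 = 1440000 / 215
= 6697.7 ms


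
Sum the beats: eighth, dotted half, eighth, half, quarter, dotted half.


Reasoning:
Beat values:
  eighth = 0.5 beats
  dotted half = 3 beats
  eighth = 0.5 beats
  half = 2 beats
  quarter = 1 beat
  dotted half = 3 beats
Sum = 0.5 + 3 + 0.5 + 2 + 1 + 3
= 10 beats


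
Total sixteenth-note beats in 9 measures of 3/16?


Solution.
Time signature 3/16: the bottom number 16 means the sixteenth note gets one count
The top number 3 means 3 sixteenth-note beats per measure
Total = 3 × 9 measures
= 27 sixteenth-note beats


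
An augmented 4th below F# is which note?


A 4th spans 4 letter names, so from F we land on C
An augmented 4th = 6 semitones below F#
Spell C at that pitch: C
= C


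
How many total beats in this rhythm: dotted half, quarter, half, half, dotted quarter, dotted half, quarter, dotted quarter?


Reasoning:
Beat values:
  dotted half = 3 beats
  quarter = 1 beat
  half = 2 beats
  half = 2 beats
  dotted quarter = 1.5 beats
  dotted half = 3 beats
  quarter = 1 beat
  dotted quarter = 1.5 beats
Sum = 3 + 1 + 2 + 2 + 1.5 + 3 + 1 + 1.5
= 15 beats


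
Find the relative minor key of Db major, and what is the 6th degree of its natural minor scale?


Reasoning:
The relative minor shares the major's key signature and starts on its 6th degree
6th degree = a major 6th above the tonic; a major 6th above Db is Bb
→ relative minor of Db major is Bb minor
Bb natural minor scale: Bb C Db Eb F Gb Ab
= Bb minor; 6th degree = Gb


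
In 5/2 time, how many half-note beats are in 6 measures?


Reasoning:
Time signature 5/2: the bottom number 2 means the half note gets one count
The top number 5 means 5 half-note beats per measure
Total = 5 × 6 measures
= 30 half-note beats


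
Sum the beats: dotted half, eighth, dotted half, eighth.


Solution.
Beat values:
  dotted half = 3 beats
  eighth = 0.5 beats
  dotted half = 3 beats
  eighth = 0.5 beats
Sum = 3 + 0.5 + 3 + 0.5
= 7 beats


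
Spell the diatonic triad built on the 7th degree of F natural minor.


Working:
F natural minor scale: F G Ab Bb C Db Eb
Diatonic triad on degree 7 stacks scale notes 7, 2, 4: Eb G Bb
Eb→G = 4 semitones; Eb→Bb = 7 semitones → major triad
= Eb G Bb (major)


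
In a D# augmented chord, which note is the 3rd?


Augmented triad = root + major 3rd (4 semitones) + augmented 5th (8 semitones)
A triad on D# stacks thirds, so the chord tones use letter names D-F-A
Root: D#
Major 3rd above D#: F##
Augmented 5th above D#: A##
The 3rd = F##


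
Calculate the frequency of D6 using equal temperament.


f = 440 × 2^(n/12) where n = semitones from A4
D6: 17 semitones from A4
f = 440 × 2^(17/12)
f = 1174.66 Hz


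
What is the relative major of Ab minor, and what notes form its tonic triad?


The relative major shares the key signature and is a minor 3rd above the minor tonic
A minor 3rd above Ab is Cb
→ relative major of Ab minor is Cb major
Tonic triad of Cb major = root + major 3rd + perfect 5th = Cb Eb Gb
= Cb major; triad = Cb Eb Gb


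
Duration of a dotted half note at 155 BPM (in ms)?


One quarter-note beat = 60000 / BPM = 60000 / 155 ms
Dotted half note = 3 × quarter note
Duration = 3 × 60000 / 155 = 180000 / 155
= 1161.3 ms


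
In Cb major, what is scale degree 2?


Let's work it out.
Major scale pattern: W-W-H-W-W-W-H (2-2-1-2-2-2-1 semitones)
Starting from Cb:
  Cb + 2 semitones → Db
  Db + 2 semitones → Eb
  Eb + 1 semitone → Fb
  Fb + 2 semitones → Gb
  Gb + 2 semitones → Ab
  Ab + 2 semitones → Bb
  Bb + 1 semitone → Cb
Scale: Cb Db Eb Fb Gb Ab Bb
Degree 2 = Db


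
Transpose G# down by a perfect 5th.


perfect 5th: 5 letter names, 7 semitones
Letter: G - 4 → C
Pitch: G# - 7 semitones, spelled as a C → C#
= C#


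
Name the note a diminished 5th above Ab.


Let's work it out.
A 5th spans 5 letter names, so from A we land on E
A diminished 5th = 6 semitones above Ab
Spell E at that pitch: Ebb
= Ebb


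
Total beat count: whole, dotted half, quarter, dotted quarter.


Working:
Beat values:
  whole = 4 beats
  dotted half = 3 beats
  quarter = 1 beat
  dotted quarter = 1.5 beats
Sum = 4 + 3 + 1 + 1.5
= 9.5 beats


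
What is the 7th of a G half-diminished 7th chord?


Let's work it out.
Half-diminished 7th chord = root + minor 3rd + diminished 5th + minor 7th
Seventh chords stack in thirds, so the letter names are G-B-D-F
Root: G
Minor 3rd above G: Bb
Diminished 5th above G: Db
Minor 7th above G: F
The 7th = F


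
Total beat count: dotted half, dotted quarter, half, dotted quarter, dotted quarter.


Step by step:
Beat values:
  dotted half = 3 beats
  dotted quarter = 1.5 beats
  half = 2 beats
  dotted quarter = 1.5 beats
  dotted quarter = 1.5 beats
Sum = 3 + 1.5 + 2 + 1.5 + 1.5
= 9.5 beats


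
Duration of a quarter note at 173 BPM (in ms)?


Step by step:
One quarter-note beat = 60000 / BPM = 60000 / 173 ms
Duration = 60000 / 173
= 346.8 ms


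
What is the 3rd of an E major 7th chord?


Working:
Major 7th chord = root + major 3rd + perfect 5th + major 7th
Seventh chords stack in thirds, so the letter names are E-G-B-D
Root: E
Major 3rd above E: G#
Perfect 5th above E: B
Major 7th above E: D#
The 3rd = G#


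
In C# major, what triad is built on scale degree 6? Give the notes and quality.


C# major scale: C# D# E# F# G# A# B#
Diatonic triad on degree 6 stacks scale notes 6, 1, 3: A# C# E#
A#→C# = 3 semitones; A#→E# = 7 semitones → minor triad
= A# C# E# (minor)


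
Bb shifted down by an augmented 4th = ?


Working:
augmented 4th: 4 letter names, 6 semitones
Letter: B - 3 → F
Pitch: Bb - 6 semitones, spelled as an F → Fb
= Fb


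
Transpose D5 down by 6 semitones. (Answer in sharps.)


Reasoning:
D5: chromatic position 2 in octave 5 → absolute = 5×12 + 2 = 62
Transpose down 6: 62 - 6 = 56
56 = 4×12 + 8 → G# in octave 4
Result = G#4


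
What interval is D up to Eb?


Solution.
Letter names: D → E spans 2 letter names → a 2nd
Semitones: D → Eb = 1 half-step
A 2nd of 1 semitone is a minor 2nd
= minor 2nd


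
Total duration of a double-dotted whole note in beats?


Base whole note = 4 beats
Dot 1 adds half the previous value: +2
Dot 2 adds half the previous value: +1
One double-dotted whole = 4 + 2 + 1 = 7
= 7 beats


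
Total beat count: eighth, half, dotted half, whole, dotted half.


Step by step:
Beat values:
  eighth = 0.5 beats
  half = 2 beats
  dotted half = 3 beats
  whole = 4 beats
  dotted half = 3 beats
Sum = 0.5 + 2 + 3 + 4 + 3
= 12.5 beats


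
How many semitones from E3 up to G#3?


Let's work it out.
Absolute semitone position = octave×12 + chromatic position
E3: 3×12 + 4 = 40
G#3: 3×12 + 8 = 44
Difference = 44 - 40 = 4
= 4 semitones


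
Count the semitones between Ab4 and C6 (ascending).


Solution.
Absolute semitone position = octave×12 + chromatic position
Ab4: 4×12 + 8 = 56
C6: 6×12 + 0 = 72
Difference = 72 - 56 = 16
= 16 semitones


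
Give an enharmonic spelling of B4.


Enharmonic notes sound the same pitch but are spelled with different letter names
B and A## name the same pitch class
= A##4


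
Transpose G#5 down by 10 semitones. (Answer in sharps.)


Working:
G#5: chromatic position 8 in octave 5 → absolute = 5×12 + 8 = 68
Transpose down 10: 68 - 10 = 58
58 = 4×12 + 10 → A# in octave 4
Result = A#4


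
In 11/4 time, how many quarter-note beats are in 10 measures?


Step by step:
Time signature 11/4: the bottom number 4 means the quarter note gets one count
The top number 11 means 11 quarter-note beats per measure
Total = 11 × 10 measures
= 110 quarter-note beats


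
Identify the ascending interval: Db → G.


Letter names: D → G spans 4 letter names → a 4th
Semitones: Db → G = 6 half-steps
A 4th of 6 semitones is an augmented 4th
= augmented 4th


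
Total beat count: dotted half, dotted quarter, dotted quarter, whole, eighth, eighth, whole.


Working:
Beat values:
  dotted half = 3 beats
  dotted quarter = 1.5 beats
  dotted quarter = 1.5 beats
  whole = 4 beats
  eighth = 0.5 beats
  eighth = 0.5 beats
  whole = 4 beats
Sum = 3 + 1.5 + 1.5 + 4 + 0.5 + 0.5 + 4
= 15 beats


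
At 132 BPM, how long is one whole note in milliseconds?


Reasoning:
One quarter-note beat = 60000 / BPM = 60000 / 132 ms
Whole note = 4 × quarter note
Duration = 4 × 60000 / 132 = 240000 / 132
= 1818.2 ms


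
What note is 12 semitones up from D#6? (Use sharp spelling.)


Reasoning:
D#6: chromatic position 3 in octave 6 → absolute = 6×12 + 3 = 75
Transpose up 12: 75 + 12 = 87
87 = 7×12 + 3 → D# in octave 7
Result = D#7


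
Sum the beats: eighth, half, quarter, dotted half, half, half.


Beat values:
  eighth = 0.5 beats
  half = 2 beats
  quarter = 1 beat
  dotted half = 3 beats
  half = 2 beats
  half = 2 beats
Sum = 0.5 + 2 + 1 + 3 + 2 + 2
= 10.5 beats


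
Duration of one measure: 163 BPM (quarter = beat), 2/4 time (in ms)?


Solution.
Quarter-note beat duration = 60000 / 163 ms
Beats per measure (2/4) = 2
One measure = 2 × 60000 / 163 = 120000 / 163 ms
= 736.2 ms


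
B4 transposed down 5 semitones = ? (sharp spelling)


B4: chromatic position 11 in octave 4 → absolute = 4×12 + 11 = 59
Transpose down 5: 59 - 5 = 54
54 = 4×12 + 6 → F# in octave 4
Result = F#4


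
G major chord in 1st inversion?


Solution.
Root position: G B D
1st inversion: move root up an octave
Bass note: B
Notes (bottom to top) = B D G


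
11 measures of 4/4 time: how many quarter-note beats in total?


Step by step:
Time signature 4/4: the bottom number 4 means the quarter note gets one count
The top number 4 means 4 quarter-note beats per measure
Total = 4 × 11 measures
= 44 quarter-note beats


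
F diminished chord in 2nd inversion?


Root position: F Ab Cb
2nd inversion: move root and 3rd up an octave
Bass note: Cb
Notes (bottom to top) = Cb F Ab


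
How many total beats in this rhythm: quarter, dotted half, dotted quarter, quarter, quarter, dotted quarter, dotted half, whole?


Beat values:
  quarter = 1 beat
  dotted half = 3 beats
  dotted quarter = 1.5 beats
  quarter = 1 beat
  quarter = 1 beat
  dotted quarter = 1.5 beats
  dotted half = 3 beats
  whole = 4 beats
Sum = 1 + 3 + 1.5 + 1 + 1 + 1.5 + 3 + 4
= 16 beats


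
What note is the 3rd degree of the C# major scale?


Reasoning:
Major scale pattern: W-W-H-W-W-W-H (2-2-1-2-2-2-1 semitones)
Starting from C#:
  C# + 2 semitones → D#
  D# + 2 semitones → E#
  E# + 1 semitone → F#
  F# + 2 semitones → G#
  G# + 2 semitones → A#
  A# + 2 semitones → B#
  B# + 1 semitone → C#
Scale: C# D# E# F# G# A# B#
Degree 3 = E#


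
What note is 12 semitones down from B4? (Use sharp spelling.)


Step by step:
B4: chromatic position 11 in octave 4 → absolute = 4×12 + 11 = 59
Transpose down 12: 59 - 12 = 47
47 = 3×12 + 11 → B in octave 3
Result = B3


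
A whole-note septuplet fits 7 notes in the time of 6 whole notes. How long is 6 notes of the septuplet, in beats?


Septuplet: 7 notes occupy the space of 6 whole notes
Space = 6 × 4 = 24 beats
Each septuplet note = 24 / 7 = 24/7 beats
6 notes = 6 × 24/7 = 144/7
= 144/7 beats


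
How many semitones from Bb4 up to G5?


Absolute semitone position = octave×12 + chromatic position
Bb4: 4×12 + 10 = 58
G5: 5×12 + 7 = 67
Difference = 67 - 58 = 9
= 9 semitones


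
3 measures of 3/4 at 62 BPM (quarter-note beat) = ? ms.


Solution.
Quarter-note beat duration = 60000 / 62 ms
Beats per measure (3/4) = 3
One measure = 3 × 60000 / 62 = 180000 / 62 ms
3 measures = 3 × 180000 / 62 = 540000 / 62
= 8709.7 ms


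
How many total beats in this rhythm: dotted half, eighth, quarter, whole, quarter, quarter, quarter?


Beat values:
  dotted half = 3 beats
  eighth = 0.5 beats
  quarter = 1 beat
  whole = 4 beats
  quarter = 1 beat
  quarter = 1 beat
  quarter = 1 beat
Sum = 3 + 0.5 + 1 + 4 + 1 + 1 + 1
= 11.5 beats


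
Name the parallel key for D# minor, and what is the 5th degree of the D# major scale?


Parallel keys share the same tonic but differ in mode
D# minor → parallel is D# major
D# major scale: D# E# F## G# A# B# C##
= D# major; 5th degree = A#


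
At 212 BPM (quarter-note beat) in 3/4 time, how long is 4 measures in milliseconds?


Working:
Quarter-note beat duration = 60000 / 212 ms
Beats per measure (3/4) = 3
One measure = 3 × 60000 / 212 = 180000 / 212 ms
4 measures = 4 × 180000 / 212 = 720000 / 212
= 3396.2 ms


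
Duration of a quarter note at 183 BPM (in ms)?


Reasoning:
One quarter-note beat = 60000 / BPM = 60000 / 183 ms
Duration = 60000 / 183
= 327.9 ms


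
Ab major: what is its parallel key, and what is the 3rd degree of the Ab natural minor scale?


Step by step:
Parallel keys share the same tonic but differ in mode
Ab major → parallel is Ab minor
Ab natural minor scale: Ab Bb Cb Db Eb Fb Gb
= Ab minor; 3rd degree = Cb


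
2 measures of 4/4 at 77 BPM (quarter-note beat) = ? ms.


Reasoning:
Quarter-note beat duration = 60000 / 77 ms
Beats per measure (4/4) = 4
One measure = 4 × 60000 / 77 = 240000 / 77 ms
2 measures = 2 × 240000 / 77 = 480000 / 77
= 6233.8 ms


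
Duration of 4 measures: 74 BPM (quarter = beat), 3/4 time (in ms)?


Let's work it out.
Quarter-note beat duration = 60000 / 74 ms
Beats per measure (3/4) = 3
One measure = 3 × 60000 / 74 = 180000 / 74 ms
4 measures = 4 × 180000 / 74 = 720000 / 74
= 9729.7 ms


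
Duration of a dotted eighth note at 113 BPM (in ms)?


One quarter-note beat = 60000 / BPM = 60000 / 113 ms
Dotted eighth note = 3/4 × quarter note
Duration = 3/4 × 60000 / 113 = 45000 / 113
= 398.2 ms


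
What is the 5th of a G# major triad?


Solution.
Major triad = root + major 3rd (4 semitones) + perfect 5th (7 semitones)
A triad on G# stacks thirds, so the chord tones use letter names G-B-D
Root: G#
Major 3rd above G#: B#
Perfect 5th above G#: D#
The 5th = D#


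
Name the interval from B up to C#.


Working:
Letter names: B → C spans 2 letter names → a 2nd
Semitones: B → C# = 2 half-steps
A 2nd of 2 semitones is a major 2nd
= major 2nd


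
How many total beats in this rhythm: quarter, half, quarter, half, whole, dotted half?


Working:
Beat values:
  quarter = 1 beat
  half = 2 beats
  quarter = 1 beat
  half = 2 beats
  whole = 4 beats
  dotted half = 3 beats
Sum = 1 + 2 + 1 + 2 + 4 + 3
= 13 beats


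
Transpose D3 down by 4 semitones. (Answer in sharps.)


Reasoning:
D3: chromatic position 2 in octave 3 → absolute = 3×12 + 2 = 38
Transpose down 4: 38 - 4 = 34
34 = 2×12 + 10 → A# in octave 2
Result = A#2


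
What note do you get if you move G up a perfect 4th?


Let's work it out.
perfect 4th: 4 letter names, 5 semitones
Letter: G + 3 → C
Pitch: G + 5 semitones, spelled as a C → C
= C


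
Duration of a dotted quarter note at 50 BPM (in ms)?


Step by step:
One quarter-note beat = 60000 / BPM = 60000 / 50 ms
Dotted quarter note = 3/2 × quarter note
Duration = 3/2 × 60000 / 50 = 90000 / 50
= 1800.0 ms


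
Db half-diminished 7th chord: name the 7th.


Working:
Half-diminished 7th chord = root + minor 3rd + diminished 5th + minor 7th
Seventh chords stack in thirds, so the letter names are D-F-A-C
Root: Db
Minor 3rd above Db: Fb
Diminished 5th above Db: Abb
Minor 7th above Db: Cb
The 7th = Cb


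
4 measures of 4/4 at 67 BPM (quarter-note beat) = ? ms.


Let's work it out.
Quarter-note beat duration = 60000 / 67 ms
Beats per measure (4/4) = 4
One measure = 4 × 60000 / 67 = 240000 / 67 ms
4 measures = 4 × 240000 / 67 = 960000 / 67
= 14328.4 ms


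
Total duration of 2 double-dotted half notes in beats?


Base half note = 2 beats
Dot 1 adds half the previous value: +1
Dot 2 adds half the previous value: +1/2
One double-dotted half = 2 + 1 + 1/2 = 7/2
2 of them = 2 × 7/2 = 7
= 7 beats


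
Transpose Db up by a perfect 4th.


Let's work it out.
perfect 4th: 4 letter names, 5 semitones
Letter: D + 3 → G
Pitch: Db + 5 semitones, spelled as a G → Gb
= Gb


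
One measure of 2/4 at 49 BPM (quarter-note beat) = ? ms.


Working:
Quarter-note beat duration = 60000 / 49 ms
Beats per measure (2/4) = 2
One measure = 2 × 60000 / 49 = 120000 / 49 ms
= 2449.0 ms


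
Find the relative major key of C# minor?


Solution.
The relative major shares the key signature and is a minor 3rd above the minor tonic
A minor 3rd above C# is E
→ relative major of C# minor is E major
= E major


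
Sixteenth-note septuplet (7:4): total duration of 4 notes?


Solution.
Septuplet: 7 notes occupy the space of 4 sixteenth notes
Space = 4 × 1/4 = 1 beat
Each septuplet note = 1 / 7 = 1/7 beats
4 notes = 4 × 1/7 = 4/7
= 4/7 beats


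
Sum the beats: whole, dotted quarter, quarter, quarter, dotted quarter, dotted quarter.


Beat values:
  whole = 4 beats
  dotted quarter = 1.5 beats
  quarter = 1 beat
  quarter = 1 beat
  dotted quarter = 1.5 beats
  dotted quarter = 1.5 beats
Sum = 4 + 1.5 + 1 + 1 + 1.5 + 1.5
= 10.5 beats


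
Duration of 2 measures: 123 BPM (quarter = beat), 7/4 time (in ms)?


Reasoning:
Quarter-note beat duration = 60000 / 123 ms
Beats per measure (7/4) = 7
One measure = 7 × 60000 / 123 = 420000 / 123 ms
2 measures = 2 × 420000 / 123 = 840000 / 123
= 6829.3 ms


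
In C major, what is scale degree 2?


Major scale pattern: W-W-H-W-W-W-H (2-2-1-2-2-2-1 semitones)
Starting from C:
  C + 2 semitones → D
  D + 2 semitones → E
  E + 1 semitone → F
  F + 2 semitones → G
  G + 2 semitones → A
  A + 2 semitones → B
  B + 1 semitone → C
Scale: C D E F G A B
Degree 2 = D


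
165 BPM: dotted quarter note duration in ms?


Let's work it out.
One quarter-note beat = 60000 / BPM = 60000 / 165 ms
Dotted quarter note = 3/2 × quarter note
Duration = 3/2 × 60000 / 165 = 90000 / 165
= 545.5 ms


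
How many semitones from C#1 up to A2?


Step by step:
Absolute semitone position = octave×12 + chromatic position
C#1: 1×12 + 1 = 13
A2: 2×12 + 9 = 33
Difference = 33 - 13 = 20
= 20 semitones


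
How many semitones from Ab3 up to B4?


Solution.
Absolute semitone position = octave×12 + chromatic position
Ab3: 3×12 + 8 = 44
B4: 4×12 + 11 = 59
Difference = 59 - 44 = 15
= 15 semitones


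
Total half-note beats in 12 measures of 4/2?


Solution.
Time signature 4/2: the bottom number 2 means the half note gets one count
The top number 4 means 4 half-note beats per measure
Total = 4 × 12 measures
= 48 half-note beats


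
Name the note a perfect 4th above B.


A 4th spans 4 letter names, so from B we land on E
A perfect 4th = 5 semitones above B
Spell E at that pitch: E
= E


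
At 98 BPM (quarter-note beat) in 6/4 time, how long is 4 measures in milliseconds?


Quarter-note beat duration = 60000 / 98 ms
Beats per measure (6/4) = 6
One measure = 6 × 60000 / 98 = 360000 / 98 ms
4 measures = 4 × 360000 / 98 = 1440000 / 98
= 14693.9 ms


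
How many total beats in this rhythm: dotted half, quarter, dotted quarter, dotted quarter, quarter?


Step by step:
Beat values:
  dotted half = 3 beats
  quarter = 1 beat
  dotted quarter = 1.5 beats
  dotted quarter = 1.5 beats
  quarter = 1 beat
Sum = 3 + 1 + 1.5 + 1.5 + 1
= 8 beats


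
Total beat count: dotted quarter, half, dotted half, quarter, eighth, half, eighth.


Solution.
Beat values:
  dotted quarter = 1.5 beats
  half = 2 beats
  dotted half = 3 beats
  quarter = 1 beat
  eighth = 0.5 beats
  half = 2 beats
  eighth = 0.5 beats
Sum = 1.5 + 2 + 3 + 1 + 0.5 + 2 + 0.5
= 10.5 beats
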